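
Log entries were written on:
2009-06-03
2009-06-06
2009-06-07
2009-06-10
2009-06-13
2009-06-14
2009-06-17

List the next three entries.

Gaps: 3, 1, 3, 3, 1, 3 days — not constant, but cyclic with period 3.
The events fall on every Wednesday, Saturday and Sunday.
The following Saturday is 2009-06-20.
Next Sunday: 2009-06-21.
Next Wednesday: 2009-06-24.

2009-06-20, 2009-06-21, 2009-06-24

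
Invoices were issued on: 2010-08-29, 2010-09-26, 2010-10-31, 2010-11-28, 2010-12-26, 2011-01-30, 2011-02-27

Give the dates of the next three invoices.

All Sundays; the gaps (28, 35, 28, 28, 35, 28) vary with month length.
This is the last Sunday of each month.
Last Sunday of March 2011: 2011-03-27.
Last Sunday of April 2011: 2011-04-24.
Last Sunday of May 2011: 2011-05-29.

2011-03-27, 2011-04-24, 2011-05-29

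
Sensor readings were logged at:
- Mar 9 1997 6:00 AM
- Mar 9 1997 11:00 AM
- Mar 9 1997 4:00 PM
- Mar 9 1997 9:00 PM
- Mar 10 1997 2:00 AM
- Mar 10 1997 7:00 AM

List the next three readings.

Gaps: 5, 5, 5, 5, 5 hours — each event is 5 hours after the previous one.
Mar 10 1997 7:00 AM + 5 h = Mar 10 1997 12:00 PM.
Mar 10 1997 12:00 PM + 5 h = Mar 10 1997 5:00 PM.
Mar 10 1997 5:00 PM + 5 h = Mar 10 1997 10:00 PM.

Mar 10 1997 12:00 PM, Mar 10 1997 5:00 PM, Mar 10 1997 10:00 PM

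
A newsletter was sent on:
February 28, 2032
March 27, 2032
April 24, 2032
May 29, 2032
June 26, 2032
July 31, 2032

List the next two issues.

August 28, 2032; September 25, 2032

These are Saturdays with 28, 28, 35, 28, 35-day gaps.
Each is the final Saturday of its month — May 29, 2032 is past the 28th, so '4th Saturday' doesn't fit.
Last Saturday of August 2032: August 28, 2032.
September 2032 ends with Saturday September 25, 2032.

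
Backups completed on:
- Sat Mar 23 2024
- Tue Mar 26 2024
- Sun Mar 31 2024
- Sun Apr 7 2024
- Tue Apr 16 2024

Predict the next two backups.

The spacing grows by 2 each time: 3, 5, 7, 9 days.
Next gap: 11 days. Tue Apr 16 2024 + 11 days = Sat Apr 27 2024.
Next gap: 13 days. Sat Apr 27 2024 + 13 days = Fri May 10 2024.

Sat Apr 27 2024, Fri May 10 2024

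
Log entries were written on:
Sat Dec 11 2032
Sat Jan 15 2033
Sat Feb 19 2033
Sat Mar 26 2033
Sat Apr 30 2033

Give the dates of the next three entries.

Gaps between consecutive events: 35, 35, 35, 35 days — a constant 35-day interval.
Sat Apr 30 2033 + 35 days = Sat Jun 4 2033.
Sat Jun 4 2033 + 35 days = Sat Jul 9 2033.
Sat Jul 9 2033 + 35 days = Sat Aug 13 2033.

Sat Jun 4 2033, Sat Jul 9 2033, Sat Aug 13 2033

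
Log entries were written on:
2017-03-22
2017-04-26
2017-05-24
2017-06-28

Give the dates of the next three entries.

These are Wednesdays at 28- or 35-day spacing (35, 28, 35).
The pattern: 4th Wednesday of the month.
4th Wednesday of July 2017: 2017-07-26.
4th Wednesday of August 2017: 2017-08-23.
4th Wednesday of September 2017: 2017-09-27.

2017-07-26, 2017-08-23, 2017-09-27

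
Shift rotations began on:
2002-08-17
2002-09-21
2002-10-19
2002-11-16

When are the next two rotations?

These are Saturdays at 28- or 35-day spacing (35, 28, 28).
The pattern: 3rd Saturday of the month.
3rd Saturday of December 2002: 2002-12-21.
3rd Saturday of January 2003: 2003-01-18.

2002-12-21, 2003-01-18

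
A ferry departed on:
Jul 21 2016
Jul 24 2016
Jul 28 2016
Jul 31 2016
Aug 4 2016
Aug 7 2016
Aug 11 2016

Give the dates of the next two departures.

The gap pattern 3, 4, 3, 4, 3, 4 repeats every 2 events.
These are the Thursdays and Sundays of each week.
The following Sunday is Aug 14 2016.
The following Thursday is Aug 18 2016.

Aug 14 2016, Aug 18 2016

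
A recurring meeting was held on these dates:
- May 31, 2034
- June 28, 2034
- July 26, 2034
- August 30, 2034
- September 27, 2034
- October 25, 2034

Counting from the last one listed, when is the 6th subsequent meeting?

April 25, 2035

These are Wednesdays with 28, 28, 35, 28, 28-day gaps.
Each is the final Wednesday of its month — May 31, 2034 is past the 28th, so '4th Wednesday' doesn't fit.
November 2034 ends with Wednesday November 29, 2034.
Last Wednesday of December 2034: December 27, 2034.
Last Wednesday of January 2035: January 31, 2035.
Last Wednesday of February 2035: February 28, 2035.
Last Wednesday of March 2035: March 28, 2035.
Last Wednesday of April 2035: April 25, 2035.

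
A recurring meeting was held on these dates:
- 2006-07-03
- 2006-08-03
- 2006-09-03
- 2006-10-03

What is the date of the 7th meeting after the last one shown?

Gaps: 31, 31, 30 days — not constant. Every event is on the 3rd of the month.
Pattern: the 3rd of each month.
November 2006: 2006-11-03.
December 2006: 2006-12-03.
Next: January 2007 → 2007-01-03.
Next: February 2007 → 2007-02-03.
March 2007: 2007-03-03.
Next: April 2007 → 2007-04-03.
Next: May 2007 → 2007-05-03.

2007-05-03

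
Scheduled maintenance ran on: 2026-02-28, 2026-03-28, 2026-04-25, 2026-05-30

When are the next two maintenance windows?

2026-06-27, 2026-07-25

Every date is a Saturday; gaps 28, 28, 35 days.
Each is the last Saturday of its month (at least one falls on the 29th or later, ruling out '4th Saturday').
Last Saturday of June 2026: 2026-06-27.
Last Saturday of July 2026: 2026-07-25.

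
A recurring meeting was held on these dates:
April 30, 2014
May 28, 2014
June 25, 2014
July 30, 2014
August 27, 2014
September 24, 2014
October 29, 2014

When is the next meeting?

These are Wednesdays with 28, 28, 35, 28, 28, 35-day gaps.
Each is the final Wednesday of its month — April 30, 2014 is past the 28th, so '4th Wednesday' doesn't fit.
Last Wednesday of November 2014: November 26, 2014.

November 26, 2014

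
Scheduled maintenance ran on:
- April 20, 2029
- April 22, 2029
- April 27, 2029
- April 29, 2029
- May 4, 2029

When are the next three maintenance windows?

May 6, 2029; May 11, 2029; May 13, 2029

Gaps: 2, 5, 2, 5 days — not constant, but cyclic with period 2.
The events fall on every Friday and Sunday.
The following Sunday is May 6, 2029.
The following Friday is May 11, 2029.
The following Sunday is May 13, 2029.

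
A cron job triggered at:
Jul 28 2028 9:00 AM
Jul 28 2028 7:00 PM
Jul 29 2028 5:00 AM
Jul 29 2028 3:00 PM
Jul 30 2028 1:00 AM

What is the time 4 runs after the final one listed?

Jul 31 2028 5:00 PM

Gaps: 10, 10, 10, 10 hours — each event is 10 hours after the previous one.
Jul 30 2028 1:00 AM + 10 h = Jul 30 2028 11:00 AM.
Jul 30 2028 11:00 AM + 10 h = Jul 30 2028 9:00 PM.
Jul 30 2028 9:00 PM + 10 h = Jul 31 2028 7:00 AM.
Jul 31 2028 7:00 AM + 10 h = Jul 31 2028 5:00 PM.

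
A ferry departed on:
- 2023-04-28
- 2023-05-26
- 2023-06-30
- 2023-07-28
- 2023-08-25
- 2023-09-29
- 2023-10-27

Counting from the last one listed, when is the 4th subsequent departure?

2024-02-23

These are Fridays with 28, 35, 28, 28, 35, 28-day gaps.
Each is the final Friday of its month — 2023-06-30 is past the 28th, so '4th Friday' doesn't fit.
November 2023 ends with Friday 2023-11-24.
Last Friday of December 2023: 2023-12-29.
Last Friday of January 2024: 2024-01-26.
Last Friday of February 2024: 2024-02-23.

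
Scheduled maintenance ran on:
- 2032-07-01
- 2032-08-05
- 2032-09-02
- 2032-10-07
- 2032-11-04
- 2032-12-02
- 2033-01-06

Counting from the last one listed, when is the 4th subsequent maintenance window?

Gaps: 35, 28, 35, 28, 28, 35 days — a mix of 28 and 35. Every date is a Thursday.
Each is the 1st Thursday of its month.
February 2033 — 1st Thursday is 2033-02-03.
March 2033 — 1st Thursday is 2033-03-03.
April 2033 — 1st Thursday is 2033-04-07.
1st Thursday of May 2033: 2033-05-05.

2033-05-05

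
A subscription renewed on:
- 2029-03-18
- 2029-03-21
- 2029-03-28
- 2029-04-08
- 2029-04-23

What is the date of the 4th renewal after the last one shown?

Intervals are 3, 7, 11, 15 days — an arithmetic progression with common difference 4.
Next gap: 19 days. 2029-04-23 + 19 days = 2029-05-12.
Next gap: 23 days. 2029-05-12 + 23 days = 2029-06-04.
Next gap: 27 days. 2029-06-04 + 27 days = 2029-07-01.
Next gap: 31 days. 2029-07-01 + 31 days = 2029-08-01.

2029-08-01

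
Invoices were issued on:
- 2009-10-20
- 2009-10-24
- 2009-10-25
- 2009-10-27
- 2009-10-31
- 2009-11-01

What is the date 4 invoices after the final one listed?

2009-11-10

Every event lands on a Tuesday or Saturday or Sunday (gaps cycle 4, 1, 2, 4, 1).
So the schedule is: every Tuesday, Saturday and Sunday.
Next Tuesday: 2009-11-03.
The following Saturday is 2009-11-07.
The following Sunday is 2009-11-08.
The following Tuesday is 2009-11-10.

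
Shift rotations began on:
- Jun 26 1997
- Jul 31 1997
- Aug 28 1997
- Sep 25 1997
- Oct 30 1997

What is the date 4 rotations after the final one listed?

Every date is a Thursday; gaps 35, 28, 28, 35 days.
Each is the last Thursday of its month (at least one falls on the 29th or later, ruling out '4th Thursday').
Last Thursday of November 1997: Nov 27 1997.
December 1997 ends with Thursday Dec 25 1997.
January 1998 ends with Thursday Jan 29 1998.
Last Thursday of February 1998: Feb 26 1998.

Feb 26 1998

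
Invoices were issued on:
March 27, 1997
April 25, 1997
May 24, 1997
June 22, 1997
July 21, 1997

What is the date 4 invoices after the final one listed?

November 14, 1997

The spacing is 29, 29, 29, 29 days — always 29 days.
July 21, 1997 + 29 days = August 19, 1997.
August 19, 1997 + 29 days = September 17, 1997.
September 17, 1997 + 29 days = October 16, 1997.
October 16, 1997 + 29 days = November 14, 1997.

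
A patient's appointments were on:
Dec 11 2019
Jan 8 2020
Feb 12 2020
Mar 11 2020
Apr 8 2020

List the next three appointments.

These are Wednesdays at 28- or 35-day spacing (28, 35, 28, 28).
The pattern: 2nd Wednesday of the month.
May 2020 — 2nd Wednesday is May 13 2020.
June 2020 — 2nd Wednesday is Jun 10 2020.
July 2020 — 2nd Wednesday is Jul 8 2020.

May 13 2020, Jun 10 2020, Jul 8 2020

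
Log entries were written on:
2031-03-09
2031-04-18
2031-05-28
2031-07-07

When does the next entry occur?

2031-08-16

Every event comes 40 days after the last (40, 40, 40).
2031-07-07 + 40 days = 2031-08-16.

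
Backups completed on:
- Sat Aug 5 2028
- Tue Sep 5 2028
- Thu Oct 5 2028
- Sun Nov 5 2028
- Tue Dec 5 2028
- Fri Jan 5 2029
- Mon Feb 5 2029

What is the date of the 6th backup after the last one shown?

Sun Aug 5 2029

Gaps: 31, 30, 31, 30, 31, 31 days — not constant. Every event is on the 5th of the month.
Pattern: the 5th of each month.
March 2029: Mon Mar 5 2029.
April 2029: Thu Apr 5 2029.
May 2029: Sat May 5 2029.
Next: June 2029 → Tue Jun 5 2029.
Next: July 2029 → Thu Jul 5 2029.
Next: August 2029 → Sun Aug 5 2029.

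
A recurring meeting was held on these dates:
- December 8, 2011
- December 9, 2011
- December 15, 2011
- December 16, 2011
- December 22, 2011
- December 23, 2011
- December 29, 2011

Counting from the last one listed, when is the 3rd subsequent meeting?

Gaps: 1, 6, 1, 6, 1, 6 days — not constant, but cyclic with period 2.
The events fall on every Thursday and Friday.
Next Friday: December 30, 2011.
The following Thursday is January 5, 2012.
The following Friday is January 6, 2012.

January 6, 2012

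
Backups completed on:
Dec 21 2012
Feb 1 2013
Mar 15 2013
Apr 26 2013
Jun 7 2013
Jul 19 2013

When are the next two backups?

Aug 30 2013, Oct 11 2013

The spacing is 42, 42, 42, 42, 42 days — always 42 days.
Jul 19 2013 + 42 days = Aug 30 2013.
Aug 30 2013 + 42 days = Oct 11 2013.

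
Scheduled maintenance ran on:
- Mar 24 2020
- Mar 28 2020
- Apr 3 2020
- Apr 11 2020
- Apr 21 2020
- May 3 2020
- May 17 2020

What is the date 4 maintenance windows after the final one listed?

Aug 1 2020

Intervals are 4, 6, 8, 10, 12, 14 days — an arithmetic progression with common difference 2.
Next gap: 16 days. May 17 2020 + 16 days = Jun 2 2020.
Next gap: 18 days. Jun 2 2020 + 18 days = Jun 20 2020.
Next gap: 20 days. Jun 20 2020 + 20 days = Jul 10 2020.
Next gap: 22 days. Jul 10 2020 + 22 days = Aug 1 2020.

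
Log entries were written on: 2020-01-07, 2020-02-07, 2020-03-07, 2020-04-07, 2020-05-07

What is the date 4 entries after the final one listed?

2020-09-07

Gaps: 31, 29, 31, 30 days — not constant. Every event is on the 7th of the month.
Pattern: the 7th of each month.
Next: June 2020 → 2020-06-07.
Next: July 2020 → 2020-07-07.
Next: August 2020 → 2020-08-07.
September 2020: 2020-09-07.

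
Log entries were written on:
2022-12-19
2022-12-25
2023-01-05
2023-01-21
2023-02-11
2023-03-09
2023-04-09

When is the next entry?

The spacing grows by 5 each time: 6, 11, 16, 21, 26, 31 days.
Next gap: 36 days. 2023-04-09 + 36 days = 2023-05-15.

2023-05-15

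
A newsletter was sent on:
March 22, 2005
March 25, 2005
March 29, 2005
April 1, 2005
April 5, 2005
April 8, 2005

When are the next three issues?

The gap pattern 3, 4, 3, 4, 3 repeats every 2 events.
These are the Tuesdays and Fridays of each week.
The following Tuesday is April 12, 2005.
The following Friday is April 15, 2005.
Next Tuesday: April 19, 2005.

April 12, 2005; April 15, 2005; April 19, 2005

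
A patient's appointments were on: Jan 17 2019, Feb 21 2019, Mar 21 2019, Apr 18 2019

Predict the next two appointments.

These are Thursdays at 28- or 35-day spacing (35, 28, 28).
The pattern: 3rd Thursday of the month.
May 2019 — 3rd Thursday is May 16 2019.
June 2019 — 3rd Thursday is Jun 20 2019.

May 16 2019, Jun 20 2019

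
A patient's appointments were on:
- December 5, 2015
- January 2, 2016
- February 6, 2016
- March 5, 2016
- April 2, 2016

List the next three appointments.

May 7, 2016; June 4, 2016; July 2, 2016

All dates are Saturdays, 28, 35, 28, 28 days apart.
Specifically, the 1st Saturday of each month.
1st Saturday of May 2016: May 7, 2016.
June 2016 — 1st Saturday is June 4, 2016.
July 2016 — 1st Saturday is July 2, 2016.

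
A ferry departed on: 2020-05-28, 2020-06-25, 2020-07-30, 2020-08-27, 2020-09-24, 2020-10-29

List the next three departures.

2020-11-26, 2020-12-31, 2021-01-28

Every date is a Thursday; gaps 28, 35, 28, 28, 35 days.
Each is the last Thursday of its month (at least one falls on the 29th or later, ruling out '4th Thursday').
Last Thursday of November 2020: 2020-11-26.
December 2020 ends with Thursday 2020-12-31.
January 2021 ends with Thursday 2021-01-28.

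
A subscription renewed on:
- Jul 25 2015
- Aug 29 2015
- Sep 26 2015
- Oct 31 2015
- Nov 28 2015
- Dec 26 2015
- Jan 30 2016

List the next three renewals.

Feb 27 2016, Mar 26 2016, Apr 30 2016

Every date is a Saturday; gaps 35, 28, 35, 28, 28, 35 days.
Each is the last Saturday of its month (at least one falls on the 29th or later, ruling out '4th Saturday').
February 2016 ends with Saturday Feb 27 2016.
March 2016 ends with Saturday Mar 26 2016.
Last Saturday of April 2016: Apr 30 2016.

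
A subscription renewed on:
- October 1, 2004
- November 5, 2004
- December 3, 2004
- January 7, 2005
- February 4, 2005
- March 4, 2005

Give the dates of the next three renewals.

April 1, 2005; May 6, 2005; June 3, 2005

All dates are Fridays, 35, 28, 35, 28, 28 days apart.
Specifically, the 1st Friday of each month.
April 2005 — 1st Friday is April 1, 2005.
1st Friday of May 2005: May 6, 2005.
1st Friday of June 2005: June 3, 2005.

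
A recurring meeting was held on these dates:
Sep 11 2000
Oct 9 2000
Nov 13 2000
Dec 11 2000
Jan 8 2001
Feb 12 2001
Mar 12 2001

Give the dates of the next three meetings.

Apr 9 2001, May 14 2001, Jun 11 2001

All dates are Mondays, 28, 35, 28, 28, 35, 28 days apart.
Specifically, the 2nd Monday of each month.
2nd Monday of April 2001: Apr 9 2001.
2nd Monday of May 2001: May 14 2001.
June 2001 — 2nd Monday is Jun 11 2001.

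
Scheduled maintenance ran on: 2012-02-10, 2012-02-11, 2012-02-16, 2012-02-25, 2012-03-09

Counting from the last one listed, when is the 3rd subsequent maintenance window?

Intervals are 1, 5, 9, 13 days — an arithmetic progression with common difference 4.
Next gap: 17 days. 2012-03-09 + 17 days = 2012-03-26.
Next gap: 21 days. 2012-03-26 + 21 days = 2012-04-16.
Next gap: 25 days. 2012-04-16 + 25 days = 2012-05-11.

2012-05-11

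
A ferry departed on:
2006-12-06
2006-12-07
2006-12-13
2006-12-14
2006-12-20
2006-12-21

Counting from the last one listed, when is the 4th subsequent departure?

2007-01-04

Gaps: 1, 6, 1, 6, 1 days — not constant, but cyclic with period 2.
The events fall on every Wednesday and Thursday.
Next Wednesday: 2006-12-27.
Next Thursday: 2006-12-28.
Next Wednesday: 2007-01-03.
Next Thursday: 2007-01-04.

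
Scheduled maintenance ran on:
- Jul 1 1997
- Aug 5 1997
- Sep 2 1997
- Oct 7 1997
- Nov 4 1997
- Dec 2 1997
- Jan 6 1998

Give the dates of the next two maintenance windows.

Feb 3 1998, Mar 3 1998

These are Tuesdays at 28- or 35-day spacing (35, 28, 35, 28, 28, 35).
The pattern: 1st Tuesday of the month.
February 1998 — 1st Tuesday is Feb 3 1998.
March 1998 — 1st Tuesday is Mar 3 1998.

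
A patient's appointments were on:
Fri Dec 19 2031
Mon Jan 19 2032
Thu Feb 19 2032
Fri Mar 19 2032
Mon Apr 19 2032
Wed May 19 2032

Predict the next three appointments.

Sat Jun 19 2032, Mon Jul 19 2032, Thu Aug 19 2032

Gaps: 31, 31, 29, 31, 30 days — not constant. Every event is on the 19th of the month.
Pattern: the 19th of each month.
Next: June 2032 → Sat Jun 19 2032.
July 2032: Mon Jul 19 2032.
August 2032: Thu Aug 19 2032.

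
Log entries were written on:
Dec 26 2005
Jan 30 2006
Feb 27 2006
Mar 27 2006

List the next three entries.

Apr 24 2006, May 29 2006, Jun 26 2006

These are Mondays with 35, 28, 28-day gaps.
Each is the final Monday of its month — Jan 30 2006 is past the 28th, so '4th Monday' doesn't fit.
April 2006 ends with Monday Apr 24 2006.
Last Monday of May 2006: May 29 2006.
Last Monday of June 2006: Jun 26 2006.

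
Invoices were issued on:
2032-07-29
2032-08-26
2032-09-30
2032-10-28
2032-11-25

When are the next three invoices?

2032-12-30, 2033-01-27, 2033-02-24

These are Thursdays with 28, 35, 28, 28-day gaps.
Each is the final Thursday of its month — 2032-07-29 is past the 28th, so '4th Thursday' doesn't fit.
December 2032 ends with Thursday 2032-12-30.
January 2033 ends with Thursday 2033-01-27.
Last Thursday of February 2033: 2033-02-24.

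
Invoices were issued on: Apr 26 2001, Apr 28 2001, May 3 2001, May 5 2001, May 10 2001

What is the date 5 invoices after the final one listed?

Every event lands on a Thursday or Saturday (gaps cycle 2, 5, 2, 5).
So the schedule is: every Thursday and Saturday.
The following Saturday is May 12 2001.
The following Thursday is May 17 2001.
Next Saturday: May 19 2001.
Next Thursday: May 24 2001.
Next Saturday: May 26 2001.

May 26 2001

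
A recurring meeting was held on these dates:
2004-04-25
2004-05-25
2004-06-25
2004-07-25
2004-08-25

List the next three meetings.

The day-of-month is always 25 (30, 31, 30, 31 days between events).
So this recurs on the 25th of each month.
September 2004: 2004-09-25.
October 2004: 2004-10-25.
November 2004: 2004-11-25.

2004-09-25, 2004-10-25, 2004-11-25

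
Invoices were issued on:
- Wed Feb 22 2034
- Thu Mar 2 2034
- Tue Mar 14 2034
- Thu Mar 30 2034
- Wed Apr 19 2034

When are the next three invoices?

Sat May 13 2034, Sat Jun 10 2034, Wed Jul 12 2034

Gaps: 8, 12, 16, 20 days — each gap is 4 larger than the previous one.
Next gap: 24 days. Wed Apr 19 2034 + 24 days = Sat May 13 2034.
Next gap: 28 days. Sat May 13 2034 + 28 days = Sat Jun 10 2034.
Next gap: 32 days. Sat Jun 10 2034 + 32 days = Wed Jul 12 2034.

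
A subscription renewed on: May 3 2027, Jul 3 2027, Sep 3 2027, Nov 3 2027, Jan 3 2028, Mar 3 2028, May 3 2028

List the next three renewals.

The day-of-month is always 3 (61, 62, 61, 61, 60, 61 days between events).
So this recurs on the 3rd of every 2 months.
July 2028: Jul 3 2028.
Next: September 2028 → Sep 3 2028.
November 2028: Nov 3 2028.

Jul 3 2028, Sep 3 2028, Nov 3 2028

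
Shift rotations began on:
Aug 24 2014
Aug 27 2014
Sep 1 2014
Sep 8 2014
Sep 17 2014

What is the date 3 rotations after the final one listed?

Gaps: 3, 5, 7, 9 days — each gap is 2 larger than the previous one.
Next gap: 11 days. Sep 17 2014 + 11 days = Sep 28 2014.
Next gap: 13 days. Sep 28 2014 + 13 days = Oct 11 2014.
Next gap: 15 days. Oct 11 2014 + 15 days = Oct 26 2014.

Oct 26 2014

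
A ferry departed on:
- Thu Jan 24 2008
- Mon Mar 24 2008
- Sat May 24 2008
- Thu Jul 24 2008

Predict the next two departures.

The day-of-month is always 24 (60, 61, 61 days between events).
So this recurs on the 24th of every 2 months.
Next: September 2008 → Wed Sep 24 2008.
November 2008: Mon Nov 24 2008.

Wed Sep 24 2008, Mon Nov 24 2008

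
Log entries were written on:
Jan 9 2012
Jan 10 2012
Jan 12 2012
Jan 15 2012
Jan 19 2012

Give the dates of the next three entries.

Jan 24 2012, Jan 30 2012, Feb 6 2012

Gaps: 1, 2, 3, 4 days — each gap is 1 larger than the previous one.
Next gap: 5 days. Jan 19 2012 + 5 days = Jan 24 2012.
Next gap: 6 days. Jan 24 2012 + 6 days = Jan 30 2012.
Next gap: 7 days. Jan 30 2012 + 7 days = Feb 6 2012.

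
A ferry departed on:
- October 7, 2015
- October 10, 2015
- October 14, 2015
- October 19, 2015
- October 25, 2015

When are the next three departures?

The spacing grows by 1 each time: 3, 4, 5, 6 days.
Next gap: 7 days. October 25, 2015 + 7 days = November 1, 2015.
Next gap: 8 days. November 1, 2015 + 8 days = November 9, 2015.
Next gap: 9 days. November 9, 2015 + 9 days = November 18, 2015.

November 1, 2015; November 9, 2015; November 18, 2015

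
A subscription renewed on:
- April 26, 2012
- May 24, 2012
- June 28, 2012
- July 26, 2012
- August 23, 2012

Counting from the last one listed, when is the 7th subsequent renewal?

March 28, 2013

These are Thursdays at 28- or 35-day spacing (28, 35, 28, 28).
The pattern: 4th Thursday of the month.
4th Thursday of September 2012: September 27, 2012.
October 2012 — 4th Thursday is October 25, 2012.
4th Thursday of November 2012: November 22, 2012.
December 2012 — 4th Thursday is December 27, 2012.
January 2013 — 4th Thursday is January 24, 2013.
4th Thursday of February 2013: February 28, 2013.
March 2013 — 4th Thursday is March 28, 2013.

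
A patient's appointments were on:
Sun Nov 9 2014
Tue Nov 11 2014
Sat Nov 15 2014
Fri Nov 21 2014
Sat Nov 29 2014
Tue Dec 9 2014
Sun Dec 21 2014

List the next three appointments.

Sun Jan 4 2015, Tue Jan 20 2015, Sat Feb 7 2015

Gaps: 2, 4, 6, 8, 10, 12 days — each gap is 2 larger than the previous one.
Next gap: 14 days. Sun Dec 21 2014 + 14 days = Sun Jan 4 2015.
Next gap: 16 days. Sun Jan 4 2015 + 16 days = Tue Jan 20 2015.
Next gap: 18 days. Tue Jan 20 2015 + 18 days = Sat Feb 7 2015.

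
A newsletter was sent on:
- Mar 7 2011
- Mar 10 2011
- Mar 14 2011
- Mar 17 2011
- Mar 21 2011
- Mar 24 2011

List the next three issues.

The gap pattern 3, 4, 3, 4, 3 repeats every 2 events.
These are the Mondays and Thursdays of each week.
The following Monday is Mar 28 2011.
The following Thursday is Mar 31 2011.
The following Monday is Apr 4 2011.

Mar 28 2011, Mar 31 2011, Apr 4 2011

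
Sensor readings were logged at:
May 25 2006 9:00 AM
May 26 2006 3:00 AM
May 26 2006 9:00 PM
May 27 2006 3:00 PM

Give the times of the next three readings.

May 28 2006 9:00 AM, May 29 2006 3:00 AM, May 29 2006 9:00 PM

Gaps: 18, 18, 18 hours — each event is 18 hours after the previous one.
May 27 2006 3:00 PM + 18 h = May 28 2006 9:00 AM.
May 28 2006 9:00 AM + 18 h = May 29 2006 3:00 AM.
May 29 2006 3:00 AM + 18 h = May 29 2006 9:00 PM.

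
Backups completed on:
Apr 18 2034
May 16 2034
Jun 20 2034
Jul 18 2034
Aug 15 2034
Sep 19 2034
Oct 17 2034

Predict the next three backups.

Nov 21 2034, Dec 19 2034, Jan 16 2035

These are Tuesdays at 28- or 35-day spacing (28, 35, 28, 28, 35, 28).
The pattern: 3rd Tuesday of the month.
3rd Tuesday of November 2034: Nov 21 2034.
December 2034 — 3rd Tuesday is Dec 19 2034.
January 2035 — 3rd Tuesday is Jan 16 2035.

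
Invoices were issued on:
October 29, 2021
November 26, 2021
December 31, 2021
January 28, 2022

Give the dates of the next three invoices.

All Fridays; the gaps (28, 35, 28) vary with month length.
This is the last Friday of each month.
February 2022 ends with Friday February 25, 2022.
Last Friday of March 2022: March 25, 2022.
Last Friday of April 2022: April 29, 2022.

February 25, 2022; March 25, 2022; April 29, 2022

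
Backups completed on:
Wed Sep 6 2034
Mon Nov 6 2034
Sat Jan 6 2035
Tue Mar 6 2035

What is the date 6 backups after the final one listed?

Thu Mar 6 2036

The day-of-month is always 6 (61, 61, 59 days between events).
So this recurs on the 6th of every 2 months.
Next: May 2035 → Sun May 6 2035.
July 2035: Fri Jul 6 2035.
Next: September 2035 → Thu Sep 6 2035.
Next: November 2035 → Tue Nov 6 2035.
Next: January 2036 → Sun Jan 6 2036.
March 2036: Thu Mar 6 2036.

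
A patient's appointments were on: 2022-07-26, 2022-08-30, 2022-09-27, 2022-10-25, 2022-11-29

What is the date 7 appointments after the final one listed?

2023-06-27

These are Tuesdays with 35, 28, 28, 35-day gaps.
Each is the final Tuesday of its month — 2022-08-30 is past the 28th, so '4th Tuesday' doesn't fit.
December 2022 ends with Tuesday 2022-12-27.
Last Tuesday of January 2023: 2023-01-31.
Last Tuesday of February 2023: 2023-02-28.
March 2023 ends with Tuesday 2023-03-28.
Last Tuesday of April 2023: 2023-04-25.
Last Tuesday of May 2023: 2023-05-30.
Last Tuesday of June 2023: 2023-06-27.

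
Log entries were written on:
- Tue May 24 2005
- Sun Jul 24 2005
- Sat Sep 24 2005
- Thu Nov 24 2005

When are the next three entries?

Tue Jan 24 2006, Fri Mar 24 2006, Wed May 24 2006

Each date is the 24th; the gaps (61, 62, 61) track the month lengths.
The rule is the 24th of every 2 months.
January 2006: Tue Jan 24 2006.
March 2006: Fri Mar 24 2006.
Next: May 2006 → Wed May 24 2006.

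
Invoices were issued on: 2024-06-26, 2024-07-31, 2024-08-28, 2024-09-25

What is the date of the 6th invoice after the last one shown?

2025-03-26

These are Wednesdays with 35, 28, 28-day gaps.
Each is the final Wednesday of its month — 2024-07-31 is past the 28th, so '4th Wednesday' doesn't fit.
Last Wednesday of October 2024: 2024-10-30.
Last Wednesday of November 2024: 2024-11-27.
Last Wednesday of December 2024: 2024-12-25.
January 2025 ends with Wednesday 2025-01-29.
Last Wednesday of February 2025: 2025-02-26.
March 2025 ends with Wednesday 2025-03-26.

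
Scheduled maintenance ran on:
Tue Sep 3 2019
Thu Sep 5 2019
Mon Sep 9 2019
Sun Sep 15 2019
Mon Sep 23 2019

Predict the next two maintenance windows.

The spacing grows by 2 each time: 2, 4, 6, 8 days.
Next gap: 10 days. Mon Sep 23 2019 + 10 days = Thu Oct 3 2019.
Next gap: 12 days. Thu Oct 3 2019 + 12 days = Tue Oct 15 2019.

Thu Oct 3 2019, Tue Oct 15 2019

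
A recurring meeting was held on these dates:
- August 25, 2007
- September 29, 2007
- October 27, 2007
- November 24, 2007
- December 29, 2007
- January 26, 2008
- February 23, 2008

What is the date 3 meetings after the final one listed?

May 31, 2008

All Saturdays; the gaps (35, 28, 28, 35, 28, 28) vary with month length.
This is the last Saturday of each month.
Last Saturday of March 2008: March 29, 2008.
April 2008 ends with Saturday April 26, 2008.
May 2008 ends with Saturday May 31, 2008.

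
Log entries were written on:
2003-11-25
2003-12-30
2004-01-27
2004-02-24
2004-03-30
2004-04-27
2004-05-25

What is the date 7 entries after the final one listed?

Every date is a Tuesday; gaps 35, 28, 28, 35, 28, 28 days.
Each is the last Tuesday of its month (at least one falls on the 29th or later, ruling out '4th Tuesday').
June 2004 ends with Tuesday 2004-06-29.
Last Tuesday of July 2004: 2004-07-27.
August 2004 ends with Tuesday 2004-08-31.
Last Tuesday of September 2004: 2004-09-28.
Last Tuesday of October 2004: 2004-10-26.
November 2004 ends with Tuesday 2004-11-30.
Last Tuesday of December 2004: 2004-12-28.

2004-12-28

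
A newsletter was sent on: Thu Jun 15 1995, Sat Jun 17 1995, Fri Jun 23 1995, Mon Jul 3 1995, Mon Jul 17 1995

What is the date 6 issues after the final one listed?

Intervals are 2, 6, 10, 14 days — an arithmetic progression with common difference 4.
Next gap: 18 days. Mon Jul 17 1995 + 18 days = Fri Aug 4 1995.
Next gap: 22 days. Fri Aug 4 1995 + 22 days = Sat Aug 26 1995.
Next gap: 26 days. Sat Aug 26 1995 + 26 days = Thu Sep 21 1995.
Next gap: 30 days. Thu Sep 21 1995 + 30 days = Sat Oct 21 1995.
Next gap: 34 days. Sat Oct 21 1995 + 34 days = Fri Nov 24 1995.
Next gap: 38 days. Fri Nov 24 1995 + 38 days = Mon Jan 1 1996.

Mon Jan 1 1996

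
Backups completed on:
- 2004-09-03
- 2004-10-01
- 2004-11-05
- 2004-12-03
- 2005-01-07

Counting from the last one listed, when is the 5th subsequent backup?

2005-06-03

These are Fridays at 28- or 35-day spacing (28, 35, 28, 35).
The pattern: 1st Friday of the month.
February 2005 — 1st Friday is 2005-02-04.
1st Friday of March 2005: 2005-03-04.
April 2005 — 1st Friday is 2005-04-01.
1st Friday of May 2005: 2005-05-06.
1st Friday of June 2005: 2005-06-03.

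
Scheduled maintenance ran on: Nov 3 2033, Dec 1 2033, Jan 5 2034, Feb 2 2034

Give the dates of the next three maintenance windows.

All dates are Thursdays, 28, 35, 28 days apart.
Specifically, the 1st Thursday of each month.
March 2034 — 1st Thursday is Mar 2 2034.
April 2034 — 1st Thursday is Apr 6 2034.
1st Thursday of May 2034: May 4 2034.

Mar 2 2034, Apr 6 2034, May 4 2034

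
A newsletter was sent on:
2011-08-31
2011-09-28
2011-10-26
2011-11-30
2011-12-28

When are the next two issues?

2012-01-25, 2012-02-29

All Wednesdays; the gaps (28, 28, 35, 28) vary with month length.
This is the last Wednesday of each month.
January 2012 ends with Wednesday 2012-01-25.
Last Wednesday of February 2012: 2012-02-29.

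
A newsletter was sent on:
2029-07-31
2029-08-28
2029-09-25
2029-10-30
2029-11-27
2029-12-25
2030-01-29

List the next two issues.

2030-02-26, 2030-03-26

Every date is a Tuesday; gaps 28, 28, 35, 28, 28, 35 days.
Each is the last Tuesday of its month (at least one falls on the 29th or later, ruling out '4th Tuesday').
February 2030 ends with Tuesday 2030-02-26.
Last Tuesday of March 2030: 2030-03-26.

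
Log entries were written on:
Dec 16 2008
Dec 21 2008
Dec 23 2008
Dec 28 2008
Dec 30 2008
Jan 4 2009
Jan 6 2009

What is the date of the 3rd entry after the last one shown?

Jan 18 2009

Gaps: 5, 2, 5, 2, 5, 2 days — not constant, but cyclic with period 2.
The events fall on every Tuesday and Sunday.
The following Sunday is Jan 11 2009.
Next Tuesday: Jan 13 2009.
The following Sunday is Jan 18 2009.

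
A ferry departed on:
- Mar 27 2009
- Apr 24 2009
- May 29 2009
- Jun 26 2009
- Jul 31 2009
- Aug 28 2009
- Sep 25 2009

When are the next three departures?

Oct 30 2009, Nov 27 2009, Dec 25 2009

These are Fridays with 28, 35, 28, 35, 28, 28-day gaps.
Each is the final Friday of its month — May 29 2009 is past the 28th, so '4th Friday' doesn't fit.
October 2009 ends with Friday Oct 30 2009.
Last Friday of November 2009: Nov 27 2009.
Last Friday of December 2009: Dec 25 2009.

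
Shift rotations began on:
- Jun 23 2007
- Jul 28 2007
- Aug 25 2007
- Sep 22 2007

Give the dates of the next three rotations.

Oct 27 2007, Nov 24 2007, Dec 22 2007

These are Saturdays at 28- or 35-day spacing (35, 28, 28).
The pattern: 4th Saturday of the month.
October 2007 — 4th Saturday is Oct 27 2007.
November 2007 — 4th Saturday is Nov 24 2007.
December 2007 — 4th Saturday is Dec 22 2007.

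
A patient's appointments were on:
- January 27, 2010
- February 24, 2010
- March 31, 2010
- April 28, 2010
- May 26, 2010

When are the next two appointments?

June 30, 2010; July 28, 2010

All Wednesdays; the gaps (28, 35, 28, 28) vary with month length.
This is the last Wednesday of each month.
June 2010 ends with Wednesday June 30, 2010.
Last Wednesday of July 2010: July 28, 2010.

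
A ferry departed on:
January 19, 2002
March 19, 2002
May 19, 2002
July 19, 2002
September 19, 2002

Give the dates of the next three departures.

The day-of-month is always 19 (59, 61, 61, 62 days between events).
So this recurs on the 19th of every 2 months.
Next: November 2002 → November 19, 2002.
January 2003: January 19, 2003.
March 2003: March 19, 2003.

November 19, 2002; January 19, 2003; March 19, 2003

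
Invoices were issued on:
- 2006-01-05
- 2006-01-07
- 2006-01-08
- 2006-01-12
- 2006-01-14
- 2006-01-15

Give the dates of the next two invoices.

The gap pattern 2, 1, 4, 2, 1 repeats every 3 events.
These are the Thursdays, Saturdays and Sundays of each week.
The following Thursday is 2006-01-19.
The following Saturday is 2006-01-21.

2006-01-19, 2006-01-21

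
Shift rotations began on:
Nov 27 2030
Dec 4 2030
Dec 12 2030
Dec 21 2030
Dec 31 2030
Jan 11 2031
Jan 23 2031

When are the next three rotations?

Feb 5 2031, Feb 19 2031, Mar 6 2031

Gaps: 7, 8, 9, 10, 11, 12 days — each gap is 1 larger than the previous one.
Next gap: 13 days. Jan 23 2031 + 13 days = Feb 5 2031.
Next gap: 14 days. Feb 5 2031 + 14 days = Feb 19 2031.
Next gap: 15 days. Feb 19 2031 + 15 days = Mar 6 2031.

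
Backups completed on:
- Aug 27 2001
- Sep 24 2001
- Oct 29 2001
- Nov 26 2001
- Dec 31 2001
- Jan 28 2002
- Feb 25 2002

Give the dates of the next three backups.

Mar 25 2002, Apr 29 2002, May 27 2002

All Mondays; the gaps (28, 35, 28, 35, 28, 28) vary with month length.
This is the last Monday of each month.
Last Monday of March 2002: Mar 25 2002.
April 2002 ends with Monday Apr 29 2002.
May 2002 ends with Monday May 27 2002.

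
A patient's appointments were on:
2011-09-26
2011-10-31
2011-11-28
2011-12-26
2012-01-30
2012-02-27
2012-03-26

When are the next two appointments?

These are Mondays with 35, 28, 28, 35, 28, 28-day gaps.
Each is the final Monday of its month — 2011-10-31 is past the 28th, so '4th Monday' doesn't fit.
April 2012 ends with Monday 2012-04-30.
May 2012 ends with Monday 2012-05-28.

2012-04-30, 2012-05-28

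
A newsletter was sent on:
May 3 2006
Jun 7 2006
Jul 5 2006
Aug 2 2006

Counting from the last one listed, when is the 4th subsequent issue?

Gaps: 35, 28, 28 days — a mix of 28 and 35. Every date is a Wednesday.
Each is the 1st Wednesday of its month.
September 2006 — 1st Wednesday is Sep 6 2006.
October 2006 — 1st Wednesday is Oct 4 2006.
November 2006 — 1st Wednesday is Nov 1 2006.
December 2006 — 1st Wednesday is Dec 6 2006.

Dec 6 2006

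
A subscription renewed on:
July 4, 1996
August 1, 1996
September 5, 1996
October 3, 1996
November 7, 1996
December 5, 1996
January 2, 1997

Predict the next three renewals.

Gaps: 28, 35, 28, 35, 28, 28 days — a mix of 28 and 35. Every date is a Thursday.
Each is the 1st Thursday of its month.
February 1997 — 1st Thursday is February 6, 1997.
1st Thursday of March 1997: March 6, 1997.
1st Thursday of April 1997: April 3, 1997.

February 6, 1997; March 6, 1997; April 3, 1997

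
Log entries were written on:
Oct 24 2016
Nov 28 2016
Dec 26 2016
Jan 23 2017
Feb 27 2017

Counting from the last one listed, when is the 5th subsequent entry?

Jul 24 2017

All dates are Mondays, 35, 28, 28, 35 days apart.
Specifically, the 4th Monday of each month.
March 2017 — 4th Monday is Mar 27 2017.
4th Monday of April 2017: Apr 24 2017.
May 2017 — 4th Monday is May 22 2017.
June 2017 — 4th Monday is Jun 26 2017.
July 2017 — 4th Monday is Jul 24 2017.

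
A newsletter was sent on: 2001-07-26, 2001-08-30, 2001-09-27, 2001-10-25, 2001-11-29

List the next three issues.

All Thursdays; the gaps (35, 28, 28, 35) vary with month length.
This is the last Thursday of each month.
December 2001 ends with Thursday 2001-12-27.
January 2002 ends with Thursday 2002-01-31.
Last Thursday of February 2002: 2002-02-28.

2001-12-27, 2002-01-31, 2002-02-28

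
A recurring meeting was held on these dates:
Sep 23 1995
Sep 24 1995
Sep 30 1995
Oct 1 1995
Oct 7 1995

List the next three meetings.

The gap pattern 1, 6, 1, 6 repeats every 2 events.
These are the Saturdays and Sundays of each week.
The following Sunday is Oct 8 1995.
Next Saturday: Oct 14 1995.
Next Sunday: Oct 15 1995.

Oct 8 1995, Oct 14 1995, Oct 15 1995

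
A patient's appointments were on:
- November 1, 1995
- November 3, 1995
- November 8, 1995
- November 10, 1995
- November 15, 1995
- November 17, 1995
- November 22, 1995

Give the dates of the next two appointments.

Every event lands on a Wednesday or Friday (gaps cycle 2, 5, 2, 5, 2, 5).
So the schedule is: every Wednesday and Friday.
The following Friday is November 24, 1995.
Next Wednesday: November 29, 1995.

November 24, 1995; November 29, 1995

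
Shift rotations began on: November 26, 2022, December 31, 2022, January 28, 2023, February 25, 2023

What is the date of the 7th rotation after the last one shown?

All Saturdays; the gaps (35, 28, 28) vary with month length.
This is the last Saturday of each month.
March 2023 ends with Saturday March 25, 2023.
April 2023 ends with Saturday April 29, 2023.
Last Saturday of May 2023: May 27, 2023.
June 2023 ends with Saturday June 24, 2023.
Last Saturday of July 2023: July 29, 2023.
Last Saturday of August 2023: August 26, 2023.
Last Saturday of September 2023: September 30, 2023.

September 30, 2023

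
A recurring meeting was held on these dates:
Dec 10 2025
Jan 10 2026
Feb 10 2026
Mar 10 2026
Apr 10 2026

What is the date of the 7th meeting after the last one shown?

Gaps: 31, 31, 28, 31 days — not constant. Every event is on the 10th of the month.
Pattern: the 10th of each month.
May 2026: May 10 2026.
Next: June 2026 → Jun 10 2026.
July 2026: Jul 10 2026.
August 2026: Aug 10 2026.
Next: September 2026 → Sep 10 2026.
October 2026: Oct 10 2026.
Next: November 2026 → Nov 10 2026.

Nov 10 2026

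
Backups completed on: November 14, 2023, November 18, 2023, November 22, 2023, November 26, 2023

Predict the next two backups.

November 30, 2023; December 4, 2023

Every event comes 4 days after the last (4, 4, 4).
November 26, 2023 + 4 days = November 30, 2023.
November 30, 2023 + 4 days = December 4, 2023.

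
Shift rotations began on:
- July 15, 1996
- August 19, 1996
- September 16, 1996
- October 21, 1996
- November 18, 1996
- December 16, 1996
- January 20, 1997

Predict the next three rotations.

February 17, 1997; March 17, 1997; April 21, 1997

Gaps: 35, 28, 35, 28, 28, 35 days — a mix of 28 and 35. Every date is a Monday.
Each is the 3rd Monday of its month.
February 1997 — 3rd Monday is February 17, 1997.
3rd Monday of March 1997: March 17, 1997.
3rd Monday of April 1997: April 21, 1997.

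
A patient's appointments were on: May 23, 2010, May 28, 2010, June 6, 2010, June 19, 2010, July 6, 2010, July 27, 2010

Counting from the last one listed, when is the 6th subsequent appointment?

Gaps: 5, 9, 13, 17, 21 days — each gap is 4 larger than the previous one.
Next gap: 25 days. July 27, 2010 + 25 days = August 21, 2010.
Next gap: 29 days. August 21, 2010 + 29 days = September 19, 2010.
Next gap: 33 days. September 19, 2010 + 33 days = October 22, 2010.
Next gap: 37 days. October 22, 2010 + 37 days = November 28, 2010.
Next gap: 41 days. November 28, 2010 + 41 days = January 8, 2011.
Next gap: 45 days. January 8, 2011 + 45 days = February 22, 2011.

February 22, 2011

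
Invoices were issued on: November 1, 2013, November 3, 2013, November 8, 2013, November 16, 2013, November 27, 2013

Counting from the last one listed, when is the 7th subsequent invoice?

The spacing grows by 3 each time: 2, 5, 8, 11 days.
Next gap: 14 days. November 27, 2013 + 14 days = December 11, 2013.
Next gap: 17 days. December 11, 2013 + 17 days = December 28, 2013.
Next gap: 20 days. December 28, 2013 + 20 days = January 17, 2014.
Next gap: 23 days. January 17, 2014 + 23 days = February 9, 2014.
Next gap: 26 days. February 9, 2014 + 26 days = March 7, 2014.
Next gap: 29 days. March 7, 2014 + 29 days = April 5, 2014.
Next gap: 32 days. April 5, 2014 + 32 days = May 7, 2014.

May 7, 2014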